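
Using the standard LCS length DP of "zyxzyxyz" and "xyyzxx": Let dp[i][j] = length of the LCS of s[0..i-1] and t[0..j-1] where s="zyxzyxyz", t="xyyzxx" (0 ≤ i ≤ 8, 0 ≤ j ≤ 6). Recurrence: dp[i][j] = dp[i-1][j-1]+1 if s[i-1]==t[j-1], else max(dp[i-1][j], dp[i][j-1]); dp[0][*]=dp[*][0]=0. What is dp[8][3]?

   ''  x  y  y  z  x  x
''  0  0  0  0  0  0  0
 z  0  0  0  0  1  1  1
 y  0  0  1  1  1  1  1
 x  0  1  1  1  1  2  2
 z  0  1  1  1  2  2  2
 y  0  1  2  2  2  2  2
 x  0  1  2  2  2  3  3
 y  0  1  2  3  3  3  3
 z  0  1  2  3  4  4  4

3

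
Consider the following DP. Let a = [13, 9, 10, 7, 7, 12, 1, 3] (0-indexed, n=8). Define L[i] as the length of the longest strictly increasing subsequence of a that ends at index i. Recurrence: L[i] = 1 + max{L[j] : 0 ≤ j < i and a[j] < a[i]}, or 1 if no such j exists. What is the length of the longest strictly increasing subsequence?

   i    0    1    2    3    4    5    6    7
a[i]   13    9   10    7    7   12    1    3
L[i]    1    1    2    1    1    3    1    2

3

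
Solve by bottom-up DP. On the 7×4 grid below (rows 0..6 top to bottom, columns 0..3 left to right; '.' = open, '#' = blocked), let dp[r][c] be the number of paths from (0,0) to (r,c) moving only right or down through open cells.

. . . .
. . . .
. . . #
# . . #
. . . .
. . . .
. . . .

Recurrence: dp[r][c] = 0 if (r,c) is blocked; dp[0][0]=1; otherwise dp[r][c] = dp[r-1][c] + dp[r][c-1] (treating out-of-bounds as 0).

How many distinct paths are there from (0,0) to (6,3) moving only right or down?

r\c   0   1   2   3
  0   1   1   1   1
  1   1   2   3   4
  2   1   3   6   0
  3   0   3   9   0
  4   0   3  12  12
  5   0   3  15  27
  6   0   3  18  45

45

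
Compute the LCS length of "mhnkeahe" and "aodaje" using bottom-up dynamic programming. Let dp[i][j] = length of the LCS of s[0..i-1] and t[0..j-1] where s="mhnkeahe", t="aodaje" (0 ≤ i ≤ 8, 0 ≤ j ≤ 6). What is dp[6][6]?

1

   ''  a  o  d  a  j  e
''  0  0  0  0  0  0  0
 m  0  0  0  0  0  0  0
 h  0  0  0  0  0  0  0
 n  0  0  0  0  0  0  0
 k  0  0  0  0  0  0  0
 e  0  0  0  0  0  0  1
 a  0  1  1  1  1  1  1
 h  0  1  1  1  1  1  1
 e  0  1  1  1  1  1  2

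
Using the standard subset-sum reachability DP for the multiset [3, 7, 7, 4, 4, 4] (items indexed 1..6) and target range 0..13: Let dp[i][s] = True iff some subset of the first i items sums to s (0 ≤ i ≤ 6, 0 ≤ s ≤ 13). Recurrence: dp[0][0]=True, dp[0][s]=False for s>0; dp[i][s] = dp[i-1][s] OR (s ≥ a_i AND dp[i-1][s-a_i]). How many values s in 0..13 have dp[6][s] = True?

8

i\s   0   1   2   3   4   5   6   7   8   9  10  11  12  13
  0   T   F   F   F   F   F   F   F   F   F   F   F   F   F
  1   T   F   F   T   F   F   F   F   F   F   F   F   F   F
  2   T   F   F   T   F   F   F   T   F   F   T   F   F   F
  3   T   F   F   T   F   F   F   T   F   F   T   F   F   F
  4   T   F   F   T   T   F   F   T   F   F   T   T   F   F
  5   T   F   F   T   T   F   F   T   T   F   T   T   F   F
  6   T   F   F   T   T   F   F   T   T   F   T   T   T   F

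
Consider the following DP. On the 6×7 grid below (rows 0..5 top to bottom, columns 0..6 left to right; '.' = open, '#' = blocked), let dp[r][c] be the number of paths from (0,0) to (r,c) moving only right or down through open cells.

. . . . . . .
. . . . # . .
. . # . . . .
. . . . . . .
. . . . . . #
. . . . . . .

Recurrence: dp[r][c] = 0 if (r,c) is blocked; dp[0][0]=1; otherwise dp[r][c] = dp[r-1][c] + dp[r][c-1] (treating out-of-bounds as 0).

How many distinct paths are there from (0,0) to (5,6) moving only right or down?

r\c   0   1   2   3   4   5   6
  0   1   1   1   1   1   1   1
  1   1   2   3   4   0   1   2
  2   1   3   0   4   4   5   7
  3   1   4   4   8  12  17  24
  4   1   5   9  17  29  46   0
  5   1   6  15  32  61 107 107

107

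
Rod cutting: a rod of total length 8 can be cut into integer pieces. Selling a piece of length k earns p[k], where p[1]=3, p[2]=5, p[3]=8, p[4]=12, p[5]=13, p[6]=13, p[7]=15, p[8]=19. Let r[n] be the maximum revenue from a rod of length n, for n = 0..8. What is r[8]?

   n    0    1    2    3    4    5    6    7    8
r[n]    0    3    6    9   12   15   18   21   24

24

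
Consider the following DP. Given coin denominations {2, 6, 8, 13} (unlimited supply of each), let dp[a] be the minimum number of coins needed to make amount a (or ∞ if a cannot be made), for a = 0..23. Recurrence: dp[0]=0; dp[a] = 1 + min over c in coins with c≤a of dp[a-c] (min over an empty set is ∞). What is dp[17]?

 a  0  1  2  3  4  5  6  7  8  9 10 11 12 13 14 15 16 17 18 19 20 21 22 23
dp  0  -  1  -  2  -  1  -  1  -  2  -  2  1  2  2  2  3  3  2  3  2  3  3
(- denotes ∞ / unreachable)

3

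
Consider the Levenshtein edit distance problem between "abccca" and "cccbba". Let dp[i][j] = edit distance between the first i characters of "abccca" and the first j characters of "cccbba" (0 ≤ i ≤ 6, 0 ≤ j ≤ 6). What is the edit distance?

4

   ''  c  c  c  b  b  a
''  0  1  2  3  4  5  6
 a  1  1  2  3  4  5  5
 b  2  2  2  3  3  4  5
 c  3  2  2  2  3  4  5
 c  4  3  2  2  3  4  5
 c  5  4  3  2  3  4  5
 a  6  5  4  3  3  4  4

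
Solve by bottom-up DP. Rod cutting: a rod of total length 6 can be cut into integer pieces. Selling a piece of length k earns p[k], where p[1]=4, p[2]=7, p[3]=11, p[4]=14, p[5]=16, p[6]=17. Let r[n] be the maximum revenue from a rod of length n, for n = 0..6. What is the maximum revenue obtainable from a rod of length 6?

   n    0    1    2    3    4    5    6
r[n]    0    4    8   12   16   20   24

24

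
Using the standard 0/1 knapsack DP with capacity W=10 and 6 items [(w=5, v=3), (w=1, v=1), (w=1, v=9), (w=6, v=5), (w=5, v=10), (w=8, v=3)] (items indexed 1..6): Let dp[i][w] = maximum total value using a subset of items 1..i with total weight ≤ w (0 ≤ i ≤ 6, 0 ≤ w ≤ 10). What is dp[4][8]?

15

i\w   0   1   2   3   4   5   6   7   8   9  10
  0   0   0   0   0   0   0   0   0   0   0   0
  1   0   0   0   0   0   3   3   3   3   3   3
  2   0   1   1   1   1   3   4   4   4   4   4
  3   0   9  10  10  10  10  12  13  13  13  13
  4   0   9  10  10  10  10  12  14  15  15  15
  5   0   9  10  10  10  10  19  20  20  20  20
  6   0   9  10  10  10  10  19  20  20  20  20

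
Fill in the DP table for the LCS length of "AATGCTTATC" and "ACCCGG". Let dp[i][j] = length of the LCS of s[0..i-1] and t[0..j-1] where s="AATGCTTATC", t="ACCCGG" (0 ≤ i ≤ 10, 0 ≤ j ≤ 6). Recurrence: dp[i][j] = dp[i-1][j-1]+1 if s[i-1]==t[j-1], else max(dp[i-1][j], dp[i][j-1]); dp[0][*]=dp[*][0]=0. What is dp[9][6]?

2

   ''  A  C  C  C  G  G
''  0  0  0  0  0  0  0
 A  0  1  1  1  1  1  1
 A  0  1  1  1  1  1  1
 T  0  1  1  1  1  1  1
 G  0  1  1  1  1  2  2
 C  0  1  2  2  2  2  2
 T  0  1  2  2  2  2  2
 T  0  1  2  2  2  2  2
 A  0  1  2  2  2  2  2
 T  0  1  2  2  2  2  2
 C  0  1  2  3  3  3  3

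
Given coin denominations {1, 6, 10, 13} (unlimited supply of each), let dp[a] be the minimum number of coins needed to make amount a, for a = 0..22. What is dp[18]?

3

 a  0  1  2  3  4  5  6  7  8  9 10 11 12 13 14 15 16 17 18 19 20 21 22
dp  0  1  2  3  4  5  1  2  3  4  1  2  2  1  2  3  2  3  3  2  2  3  3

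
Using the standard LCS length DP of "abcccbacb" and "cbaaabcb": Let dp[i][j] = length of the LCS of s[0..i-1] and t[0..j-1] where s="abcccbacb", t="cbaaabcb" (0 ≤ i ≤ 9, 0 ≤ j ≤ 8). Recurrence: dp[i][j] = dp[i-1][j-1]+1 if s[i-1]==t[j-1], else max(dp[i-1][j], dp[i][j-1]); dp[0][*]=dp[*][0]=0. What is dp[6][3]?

2

   ''  c  b  a  a  a  b  c  b
''  0  0  0  0  0  0  0  0  0
 a  0  0  0  1  1  1  1  1  1
 b  0  0  1  1  1  1  2  2  2
 c  0  1  1  1  1  1  2  3  3
 c  0  1  1  1  1  1  2  3  3
 c  0  1  1  1  1  1  2  3  3
 b  0  1  2  2  2  2  2  3  4
 a  0  1  2  3  3  3  3  3  4
 c  0  1  2  3  3  3  3  4  4
 b  0  1  2  3  3  3  4  4  5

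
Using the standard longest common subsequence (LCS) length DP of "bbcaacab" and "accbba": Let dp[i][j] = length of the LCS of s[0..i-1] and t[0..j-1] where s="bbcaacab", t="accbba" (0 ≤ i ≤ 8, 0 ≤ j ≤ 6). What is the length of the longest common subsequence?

3

   ''  a  c  c  b  b  a
''  0  0  0  0  0  0  0
 b  0  0  0  0  1  1  1
 b  0  0  0  0  1  2  2
 c  0  0  1  1  1  2  2
 a  0  1  1  1  1  2  3
 a  0  1  1  1  1  2  3
 c  0  1  2  2  2  2  3
 a  0  1  2  2  2  2  3
 b  0  1  2  2  3  3  3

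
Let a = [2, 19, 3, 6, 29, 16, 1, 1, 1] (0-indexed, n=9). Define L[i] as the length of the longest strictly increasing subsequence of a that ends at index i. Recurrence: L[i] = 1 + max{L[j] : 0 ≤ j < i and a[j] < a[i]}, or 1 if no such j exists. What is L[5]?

4

   i    0    1    2    3    4    5    6    7    8
a[i]    2   19    3    6   29   16    1    1    1
L[i]    1    2    2    3    4    4    1    1    1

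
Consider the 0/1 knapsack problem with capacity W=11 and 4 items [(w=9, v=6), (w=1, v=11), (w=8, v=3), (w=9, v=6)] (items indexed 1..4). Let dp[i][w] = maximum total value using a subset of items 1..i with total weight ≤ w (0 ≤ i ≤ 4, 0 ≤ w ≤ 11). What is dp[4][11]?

i\w   0   1   2   3   4   5   6   7   8   9  10  11
  0   0   0   0   0   0   0   0   0   0   0   0   0
  1   0   0   0   0   0   0   0   0   0   6   6   6
  2   0  11  11  11  11  11  11  11  11  11  17  17
  3   0  11  11  11  11  11  11  11  11  14  17  17
  4   0  11  11  11  11  11  11  11  11  14  17  17

17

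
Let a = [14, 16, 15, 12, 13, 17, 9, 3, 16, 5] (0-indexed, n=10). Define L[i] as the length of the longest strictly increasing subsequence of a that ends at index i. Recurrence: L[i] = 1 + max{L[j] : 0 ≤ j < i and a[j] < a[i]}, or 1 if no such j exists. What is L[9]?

   i    0    1    2    3    4    5    6    7    8    9
a[i]   14   16   15   12   13   17    9    3   16    5
L[i]    1    2    2    1    2    3    1    1    3    2

2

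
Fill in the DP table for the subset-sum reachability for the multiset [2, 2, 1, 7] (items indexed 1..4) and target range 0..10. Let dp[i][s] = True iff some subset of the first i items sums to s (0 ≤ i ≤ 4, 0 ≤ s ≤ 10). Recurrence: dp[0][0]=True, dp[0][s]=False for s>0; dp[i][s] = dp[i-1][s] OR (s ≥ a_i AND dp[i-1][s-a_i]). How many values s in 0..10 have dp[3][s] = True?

i\s   0   1   2   3   4   5   6   7   8   9  10
  0   T   F   F   F   F   F   F   F   F   F   F
  1   T   F   T   F   F   F   F   F   F   F   F
  2   T   F   T   F   T   F   F   F   F   F   F
  3   T   T   T   T   T   T   F   F   F   F   F
  4   T   T   T   T   T   T   F   T   T   T   T

6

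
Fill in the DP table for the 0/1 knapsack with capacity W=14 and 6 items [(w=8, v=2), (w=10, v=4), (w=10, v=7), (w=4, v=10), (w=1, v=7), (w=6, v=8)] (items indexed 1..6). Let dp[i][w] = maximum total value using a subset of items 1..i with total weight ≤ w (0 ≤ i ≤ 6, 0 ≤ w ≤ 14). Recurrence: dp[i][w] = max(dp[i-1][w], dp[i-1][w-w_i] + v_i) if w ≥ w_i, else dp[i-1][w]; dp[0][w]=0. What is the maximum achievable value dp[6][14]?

i\w   0   1   2   3   4   5   6   7   8   9  10  11  12  13  14
  0   0   0   0   0   0   0   0   0   0   0   0   0   0   0   0
  1   0   0   0   0   0   0   0   0   2   2   2   2   2   2   2
  2   0   0   0   0   0   0   0   0   2   2   4   4   4   4   4
  3   0   0   0   0   0   0   0   0   2   2   7   7   7   7   7
  4   0   0   0   0  10  10  10  10  10  10  10  10  12  12  17
  5   0   7   7   7  10  17  17  17  17  17  17  17  17  19  19
  6   0   7   7   7  10  17  17  17  17  17  18  25  25  25  25

25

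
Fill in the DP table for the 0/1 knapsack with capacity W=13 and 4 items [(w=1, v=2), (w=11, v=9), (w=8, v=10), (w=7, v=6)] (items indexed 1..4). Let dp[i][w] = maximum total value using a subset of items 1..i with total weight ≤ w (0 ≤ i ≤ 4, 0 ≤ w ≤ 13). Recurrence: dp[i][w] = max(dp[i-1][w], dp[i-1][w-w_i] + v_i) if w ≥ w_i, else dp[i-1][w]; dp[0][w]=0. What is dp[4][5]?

i\w   0   1   2   3   4   5   6   7   8   9  10  11  12  13
  0   0   0   0   0   0   0   0   0   0   0   0   0   0   0
  1   0   2   2   2   2   2   2   2   2   2   2   2   2   2
  2   0   2   2   2   2   2   2   2   2   2   2   9  11  11
  3   0   2   2   2   2   2   2   2  10  12  12  12  12  12
  4   0   2   2   2   2   2   2   6  10  12  12  12  12  12

2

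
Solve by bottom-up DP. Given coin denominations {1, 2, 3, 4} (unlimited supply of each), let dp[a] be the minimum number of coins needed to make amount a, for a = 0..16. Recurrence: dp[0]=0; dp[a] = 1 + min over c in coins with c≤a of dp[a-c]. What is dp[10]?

3

 a  0  1  2  3  4  5  6  7  8  9 10 11 12 13 14 15 16
dp  0  1  1  1  1  2  2  2  2  3  3  3  3  4  4  4  4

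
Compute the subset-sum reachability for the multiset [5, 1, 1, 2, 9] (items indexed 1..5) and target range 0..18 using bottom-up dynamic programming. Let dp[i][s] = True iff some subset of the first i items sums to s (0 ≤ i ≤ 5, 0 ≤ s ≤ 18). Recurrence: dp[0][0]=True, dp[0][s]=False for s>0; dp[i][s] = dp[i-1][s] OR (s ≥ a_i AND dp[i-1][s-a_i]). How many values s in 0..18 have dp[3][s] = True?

i\s   0   1   2   3   4   5   6   7   8   9  10  11  12  13  14  15  16  17  18
  0   T   F   F   F   F   F   F   F   F   F   F   F   F   F   F   F   F   F   F
  1   T   F   F   F   F   T   F   F   F   F   F   F   F   F   F   F   F   F   F
  2   T   T   F   F   F   T   T   F   F   F   F   F   F   F   F   F   F   F   F
  3   T   T   T   F   F   T   T   T   F   F   F   F   F   F   F   F   F   F   F
  4   T   T   T   T   T   T   T   T   T   T   F   F   F   F   F   F   F   F   F
  5   T   T   T   T   T   T   T   T   T   T   T   T   T   T   T   T   T   T   T

6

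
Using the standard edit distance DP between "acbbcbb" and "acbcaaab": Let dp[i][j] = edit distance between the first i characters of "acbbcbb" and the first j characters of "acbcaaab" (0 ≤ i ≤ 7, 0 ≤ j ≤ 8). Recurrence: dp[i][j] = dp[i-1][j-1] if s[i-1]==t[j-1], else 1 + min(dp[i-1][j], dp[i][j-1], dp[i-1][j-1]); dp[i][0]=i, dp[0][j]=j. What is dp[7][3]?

   ''  a  c  b  c  a  a  a  b
''  0  1  2  3  4  5  6  7  8
 a  1  0  1  2  3  4  5  6  7
 c  2  1  0  1  2  3  4  5  6
 b  3  2  1  0  1  2  3  4  5
 b  4  3  2  1  1  2  3  4  4
 c  5  4  3  2  1  2  3  4  5
 b  6  5  4  3  2  2  3  4  4
 b  7  6  5  4  3  3  3  4  4

4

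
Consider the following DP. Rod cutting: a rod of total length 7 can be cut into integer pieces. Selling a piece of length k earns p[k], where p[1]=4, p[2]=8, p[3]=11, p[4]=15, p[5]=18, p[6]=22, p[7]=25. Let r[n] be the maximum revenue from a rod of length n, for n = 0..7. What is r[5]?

   n    0    1    2    3    4    5    6    7
r[n]    0    4    8   12   16   20   24   28

20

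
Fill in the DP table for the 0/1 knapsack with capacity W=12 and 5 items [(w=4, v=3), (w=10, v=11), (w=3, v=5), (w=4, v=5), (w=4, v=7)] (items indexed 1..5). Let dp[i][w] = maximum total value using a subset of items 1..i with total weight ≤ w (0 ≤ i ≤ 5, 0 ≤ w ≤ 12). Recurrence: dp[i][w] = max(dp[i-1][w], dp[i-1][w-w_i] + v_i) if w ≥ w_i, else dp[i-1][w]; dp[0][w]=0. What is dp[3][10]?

11

i\w   0   1   2   3   4   5   6   7   8   9  10  11  12
  0   0   0   0   0   0   0   0   0   0   0   0   0   0
  1   0   0   0   0   3   3   3   3   3   3   3   3   3
  2   0   0   0   0   3   3   3   3   3   3  11  11  11
  3   0   0   0   5   5   5   5   8   8   8  11  11  11
  4   0   0   0   5   5   5   5  10  10  10  11  13  13
  5   0   0   0   5   7   7   7  12  12  12  12  17  17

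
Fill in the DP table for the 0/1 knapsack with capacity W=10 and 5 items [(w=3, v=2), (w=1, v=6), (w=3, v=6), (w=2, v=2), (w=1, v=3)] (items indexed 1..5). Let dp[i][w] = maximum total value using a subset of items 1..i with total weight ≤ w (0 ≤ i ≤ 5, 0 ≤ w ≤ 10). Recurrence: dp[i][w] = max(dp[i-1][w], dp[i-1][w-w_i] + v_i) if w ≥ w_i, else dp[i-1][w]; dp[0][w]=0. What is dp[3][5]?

12

i\w   0   1   2   3   4   5   6   7   8   9  10
  0   0   0   0   0   0   0   0   0   0   0   0
  1   0   0   0   2   2   2   2   2   2   2   2
  2   0   6   6   6   8   8   8   8   8   8   8
  3   0   6   6   6  12  12  12  14  14  14  14
  4   0   6   6   8  12  12  14  14  14  16  16
  5   0   6   9   9  12  15  15  17  17  17  19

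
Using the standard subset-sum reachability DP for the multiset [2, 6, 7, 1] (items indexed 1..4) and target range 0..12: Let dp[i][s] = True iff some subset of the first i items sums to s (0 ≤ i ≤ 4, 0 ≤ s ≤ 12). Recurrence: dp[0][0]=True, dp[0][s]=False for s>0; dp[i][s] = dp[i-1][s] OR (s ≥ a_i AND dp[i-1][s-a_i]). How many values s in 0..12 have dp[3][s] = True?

i\s   0   1   2   3   4   5   6   7   8   9  10  11  12
  0   T   F   F   F   F   F   F   F   F   F   F   F   F
  1   T   F   T   F   F   F   F   F   F   F   F   F   F
  2   T   F   T   F   F   F   T   F   T   F   F   F   F
  3   T   F   T   F   F   F   T   T   T   T   F   F   F
  4   T   T   T   T   F   F   T   T   T   T   T   F   F

6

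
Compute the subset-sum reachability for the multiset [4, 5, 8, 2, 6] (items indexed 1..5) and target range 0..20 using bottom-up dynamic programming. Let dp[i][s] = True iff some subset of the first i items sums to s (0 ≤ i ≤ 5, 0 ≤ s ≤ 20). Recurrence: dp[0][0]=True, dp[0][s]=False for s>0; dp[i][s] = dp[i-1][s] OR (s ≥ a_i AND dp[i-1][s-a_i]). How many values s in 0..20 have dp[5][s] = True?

19

i\s   0   1   2   3   4   5   6   7   8   9  10  11  12  13  14  15  16  17  18  19  20
  0   T   F   F   F   F   F   F   F   F   F   F   F   F   F   F   F   F   F   F   F   F
  1   T   F   F   F   T   F   F   F   F   F   F   F   F   F   F   F   F   F   F   F   F
  2   T   F   F   F   T   T   F   F   F   T   F   F   F   F   F   F   F   F   F   F   F
  3   T   F   F   F   T   T   F   F   T   T   F   F   T   T   F   F   F   T   F   F   F
  4   T   F   T   F   T   T   T   T   T   T   T   T   T   T   T   T   F   T   F   T   F
  5   T   F   T   F   T   T   T   T   T   T   T   T   T   T   T   T   T   T   T   T   T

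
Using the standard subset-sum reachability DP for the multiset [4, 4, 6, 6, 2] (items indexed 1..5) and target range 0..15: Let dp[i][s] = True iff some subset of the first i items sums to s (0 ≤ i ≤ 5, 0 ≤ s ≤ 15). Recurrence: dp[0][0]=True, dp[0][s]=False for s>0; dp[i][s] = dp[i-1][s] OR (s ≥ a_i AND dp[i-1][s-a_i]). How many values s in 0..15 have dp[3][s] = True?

i\s   0   1   2   3   4   5   6   7   8   9  10  11  12  13  14  15
  0   T   F   F   F   F   F   F   F   F   F   F   F   F   F   F   F
  1   T   F   F   F   T   F   F   F   F   F   F   F   F   F   F   F
  2   T   F   F   F   T   F   F   F   T   F   F   F   F   F   F   F
  3   T   F   F   F   T   F   T   F   T   F   T   F   F   F   T   F
  4   T   F   F   F   T   F   T   F   T   F   T   F   T   F   T   F
  5   T   F   T   F   T   F   T   F   T   F   T   F   T   F   T   F

6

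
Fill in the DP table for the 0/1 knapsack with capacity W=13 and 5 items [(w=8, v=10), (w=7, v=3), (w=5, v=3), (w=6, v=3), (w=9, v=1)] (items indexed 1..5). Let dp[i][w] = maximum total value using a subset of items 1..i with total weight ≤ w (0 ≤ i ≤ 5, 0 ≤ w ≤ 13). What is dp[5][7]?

i\w   0   1   2   3   4   5   6   7   8   9  10  11  12  13
  0   0   0   0   0   0   0   0   0   0   0   0   0   0   0
  1   0   0   0   0   0   0   0   0  10  10  10  10  10  10
  2   0   0   0   0   0   0   0   3  10  10  10  10  10  10
  3   0   0   0   0   0   3   3   3  10  10  10  10  10  13
  4   0   0   0   0   0   3   3   3  10  10  10  10  10  13
  5   0   0   0   0   0   3   3   3  10  10  10  10  10  13

3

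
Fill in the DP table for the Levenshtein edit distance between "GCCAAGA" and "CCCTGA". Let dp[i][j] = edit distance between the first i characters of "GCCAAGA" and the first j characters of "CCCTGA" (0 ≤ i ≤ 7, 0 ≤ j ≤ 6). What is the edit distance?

   ''  C  C  C  T  G  A
''  0  1  2  3  4  5  6
 G  1  1  2  3  4  4  5
 C  2  1  1  2  3  4  5
 C  3  2  1  1  2  3  4
 A  4  3  2  2  2  3  3
 A  5  4  3  3  3  3  3
 G  6  5  4  4  4  3  4
 A  7  6  5  5  5  4  3

3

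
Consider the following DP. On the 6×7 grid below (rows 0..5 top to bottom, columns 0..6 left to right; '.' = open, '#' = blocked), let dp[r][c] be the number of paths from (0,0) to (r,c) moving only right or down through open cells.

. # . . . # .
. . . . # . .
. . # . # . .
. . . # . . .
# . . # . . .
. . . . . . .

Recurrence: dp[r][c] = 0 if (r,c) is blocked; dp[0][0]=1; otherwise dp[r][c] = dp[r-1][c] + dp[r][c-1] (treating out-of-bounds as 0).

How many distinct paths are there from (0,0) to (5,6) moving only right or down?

9

r\c   0   1   2   3   4   5   6
  0   1   0   0   0   0   0   0
  1   1   1   1   1   0   0   0
  2   1   2   0   1   0   0   0
  3   1   3   3   0   0   0   0
  4   0   3   6   0   0   0   0
  5   0   3   9   9   9   9   9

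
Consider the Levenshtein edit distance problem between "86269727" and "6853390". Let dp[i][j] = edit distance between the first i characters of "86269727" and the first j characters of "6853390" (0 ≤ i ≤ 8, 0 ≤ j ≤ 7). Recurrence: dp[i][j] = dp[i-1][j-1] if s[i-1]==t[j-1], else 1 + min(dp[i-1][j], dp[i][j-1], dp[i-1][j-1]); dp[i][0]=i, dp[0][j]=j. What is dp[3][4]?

3

   ''  6  8  5  3  3  9  0
''  0  1  2  3  4  5  6  7
 8  1  1  1  2  3  4  5  6
 6  2  1  2  2  3  4  5  6
 2  3  2  2  3  3  4  5  6
 6  4  3  3  3  4  4  5  6
 9  5  4  4  4  4  5  4  5
 7  6  5  5  5  5  5  5  5
 2  7  6  6  6  6  6  6  6
 7  8  7  7  7  7  7  7  7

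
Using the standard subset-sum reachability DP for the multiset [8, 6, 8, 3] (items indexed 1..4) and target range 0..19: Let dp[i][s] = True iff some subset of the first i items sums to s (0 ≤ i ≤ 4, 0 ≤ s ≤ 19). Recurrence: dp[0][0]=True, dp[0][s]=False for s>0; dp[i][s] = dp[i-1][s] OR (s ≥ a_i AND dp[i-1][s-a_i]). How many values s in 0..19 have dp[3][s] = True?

5

i\s   0   1   2   3   4   5   6   7   8   9  10  11  12  13  14  15  16  17  18  19
  0   T   F   F   F   F   F   F   F   F   F   F   F   F   F   F   F   F   F   F   F
  1   T   F   F   F   F   F   F   F   T   F   F   F   F   F   F   F   F   F   F   F
  2   T   F   F   F   F   F   T   F   T   F   F   F   F   F   T   F   F   F   F   F
  3   T   F   F   F   F   F   T   F   T   F   F   F   F   F   T   F   T   F   F   F
  4   T   F   F   T   F   F   T   F   T   T   F   T   F   F   T   F   T   T   F   T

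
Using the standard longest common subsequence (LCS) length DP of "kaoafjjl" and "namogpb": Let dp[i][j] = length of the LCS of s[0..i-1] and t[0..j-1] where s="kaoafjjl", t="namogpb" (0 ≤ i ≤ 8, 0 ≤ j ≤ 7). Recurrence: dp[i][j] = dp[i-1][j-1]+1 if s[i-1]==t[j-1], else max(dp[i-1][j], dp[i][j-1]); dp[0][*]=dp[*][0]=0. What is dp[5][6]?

   ''  n  a  m  o  g  p  b
''  0  0  0  0  0  0  0  0
 k  0  0  0  0  0  0  0  0
 a  0  0  1  1  1  1  1  1
 o  0  0  1  1  2  2  2  2
 a  0  0  1  1  2  2  2  2
 f  0  0  1  1  2  2  2  2
 j  0  0  1  1  2  2  2  2
 j  0  0  1  1  2  2  2  2
 l  0  0  1  1  2  2  2  2

2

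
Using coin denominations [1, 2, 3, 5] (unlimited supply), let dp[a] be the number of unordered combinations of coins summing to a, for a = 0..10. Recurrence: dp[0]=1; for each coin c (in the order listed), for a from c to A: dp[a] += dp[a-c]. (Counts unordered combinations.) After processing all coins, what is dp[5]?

after  coin     0     1     2     3     4     5     6     7     8     9    10
          1     1     1     1     1     1     1     1     1     1     1     1
          2     1     1     2     2     3     3     4     4     5     5     6
          3     1     1     2     3     4     5     7     8    10    12    14
          5     1     1     2     3     4     6     8    10    13    16    20

6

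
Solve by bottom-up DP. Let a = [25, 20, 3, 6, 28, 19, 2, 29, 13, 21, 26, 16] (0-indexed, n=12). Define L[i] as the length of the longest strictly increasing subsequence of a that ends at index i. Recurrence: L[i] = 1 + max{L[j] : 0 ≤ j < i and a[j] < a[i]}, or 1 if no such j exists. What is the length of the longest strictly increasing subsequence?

5

   i    0    1    2    3    4    5    6    7    8    9   10   11
a[i]   25   20    3    6   28   19    2   29   13   21   26   16
L[i]    1    1    1    2    3    3    1    4    3    4    5    4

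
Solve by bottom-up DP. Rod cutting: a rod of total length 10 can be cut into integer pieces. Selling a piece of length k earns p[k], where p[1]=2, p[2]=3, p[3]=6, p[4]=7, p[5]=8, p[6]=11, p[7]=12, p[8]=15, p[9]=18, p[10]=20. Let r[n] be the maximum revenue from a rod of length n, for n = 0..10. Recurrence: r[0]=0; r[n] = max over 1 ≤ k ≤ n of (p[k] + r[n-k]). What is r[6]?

   n    0    1    2    3    4    5    6    7    8    9   10
r[n]    0    2    4    6    8   10   12   14   16   18   20

12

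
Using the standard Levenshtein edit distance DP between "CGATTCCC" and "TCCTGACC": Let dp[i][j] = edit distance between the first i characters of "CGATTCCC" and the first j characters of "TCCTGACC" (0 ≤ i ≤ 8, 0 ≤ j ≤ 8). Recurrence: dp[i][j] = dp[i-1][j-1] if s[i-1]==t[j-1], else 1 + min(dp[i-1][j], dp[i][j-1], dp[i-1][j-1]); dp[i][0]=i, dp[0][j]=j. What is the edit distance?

   ''  T  C  C  T  G  A  C  C
''  0  1  2  3  4  5  6  7  8
 C  1  1  1  2  3  4  5  6  7
 G  2  2  2  2  3  3  4  5  6
 A  3  3  3  3  3  4  3  4  5
 T  4  3  4  4  3  4  4  4  5
 T  5  4  4  5  4  4  5  5  5
 C  6  5  4  4  5  5  5  5  5
 C  7  6  5  4  5  6  6  5  5
 C  8  7  6  5  5  6  7  6  5

5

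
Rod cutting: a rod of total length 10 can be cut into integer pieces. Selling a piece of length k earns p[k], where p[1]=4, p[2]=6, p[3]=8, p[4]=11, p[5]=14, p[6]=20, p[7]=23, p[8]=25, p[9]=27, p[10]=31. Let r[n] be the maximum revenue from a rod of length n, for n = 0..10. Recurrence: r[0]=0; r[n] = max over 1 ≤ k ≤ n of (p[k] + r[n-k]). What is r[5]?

20

   n    0    1    2    3    4    5    6    7    8    9   10
r[n]    0    4    8   12   16   20   24   28   32   36   40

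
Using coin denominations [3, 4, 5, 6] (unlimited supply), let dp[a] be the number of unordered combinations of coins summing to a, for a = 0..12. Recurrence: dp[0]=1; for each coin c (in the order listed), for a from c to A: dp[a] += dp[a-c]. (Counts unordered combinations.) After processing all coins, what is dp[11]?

3

after  coin     0     1     2     3     4     5     6     7     8     9    10    11    12
          3     1     0     0     1     0     0     1     0     0     1     0     0     1
          4     1     0     0     1     1     0     1     1     1     1     1     1     2
          5     1     0     0     1     1     1     1     1     2     2     2     2     3
          6     1     0     0     1     1     1     2     1     2     3     3     3     5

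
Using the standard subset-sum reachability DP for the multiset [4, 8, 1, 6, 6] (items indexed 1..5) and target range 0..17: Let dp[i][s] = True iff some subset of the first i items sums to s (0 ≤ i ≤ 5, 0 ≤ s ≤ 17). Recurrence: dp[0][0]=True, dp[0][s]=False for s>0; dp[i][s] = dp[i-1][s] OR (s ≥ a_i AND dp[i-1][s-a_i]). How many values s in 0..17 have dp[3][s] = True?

8

i\s   0   1   2   3   4   5   6   7   8   9  10  11  12  13  14  15  16  17
  0   T   F   F   F   F   F   F   F   F   F   F   F   F   F   F   F   F   F
  1   T   F   F   F   T   F   F   F   F   F   F   F   F   F   F   F   F   F
  2   T   F   F   F   T   F   F   F   T   F   F   F   T   F   F   F   F   F
  3   T   T   F   F   T   T   F   F   T   T   F   F   T   T   F   F   F   F
  4   T   T   F   F   T   T   T   T   T   T   T   T   T   T   T   T   F   F
  5   T   T   F   F   T   T   T   T   T   T   T   T   T   T   T   T   T   T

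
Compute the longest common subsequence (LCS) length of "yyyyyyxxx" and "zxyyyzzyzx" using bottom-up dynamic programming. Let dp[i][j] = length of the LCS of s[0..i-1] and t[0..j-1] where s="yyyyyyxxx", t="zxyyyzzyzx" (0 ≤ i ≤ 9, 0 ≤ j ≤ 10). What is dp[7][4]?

2

   ''  z  x  y  y  y  z  z  y  z  x
''  0  0  0  0  0  0  0  0  0  0  0
 y  0  0  0  1  1  1  1  1  1  1  1
 y  0  0  0  1  2  2  2  2  2  2  2
 y  0  0  0  1  2  3  3  3  3  3  3
 y  0  0  0  1  2  3  3  3  4  4  4
 y  0  0  0  1  2  3  3  3  4  4  4
 y  0  0  0  1  2  3  3  3  4  4  4
 x  0  0  1  1  2  3  3  3  4  4  5
 x  0  0  1  1  2  3  3  3  4  4  5
 x  0  0  1  1  2  3  3  3  4  4  5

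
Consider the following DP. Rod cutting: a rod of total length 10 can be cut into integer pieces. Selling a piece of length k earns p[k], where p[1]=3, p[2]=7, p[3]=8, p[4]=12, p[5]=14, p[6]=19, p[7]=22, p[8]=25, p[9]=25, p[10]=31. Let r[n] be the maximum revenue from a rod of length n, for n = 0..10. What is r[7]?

   n    0    1    2    3    4    5    6    7    8    9   10
r[n]    0    3    7   10   14   17   21   24   28   31   35

24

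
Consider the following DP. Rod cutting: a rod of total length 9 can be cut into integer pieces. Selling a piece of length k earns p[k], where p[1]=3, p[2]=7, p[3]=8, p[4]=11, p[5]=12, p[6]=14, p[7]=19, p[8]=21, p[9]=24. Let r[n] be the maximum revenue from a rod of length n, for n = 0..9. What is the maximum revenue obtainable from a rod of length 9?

   n    0    1    2    3    4    5    6    7    8    9
r[n]    0    3    7   10   14   17   21   24   28   31

31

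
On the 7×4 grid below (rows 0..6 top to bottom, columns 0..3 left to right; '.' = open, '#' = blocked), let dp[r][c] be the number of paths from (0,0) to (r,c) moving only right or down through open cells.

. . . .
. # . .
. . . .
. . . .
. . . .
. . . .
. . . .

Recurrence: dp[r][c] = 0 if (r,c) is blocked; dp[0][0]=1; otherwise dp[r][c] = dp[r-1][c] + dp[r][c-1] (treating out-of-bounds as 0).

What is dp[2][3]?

r\c   0   1   2   3
  0   1   1   1   1
  1   1   0   1   2
  2   1   1   2   4
  3   1   2   4   8
  4   1   3   7  15
  5   1   4  11  26
  6   1   5  16  42

4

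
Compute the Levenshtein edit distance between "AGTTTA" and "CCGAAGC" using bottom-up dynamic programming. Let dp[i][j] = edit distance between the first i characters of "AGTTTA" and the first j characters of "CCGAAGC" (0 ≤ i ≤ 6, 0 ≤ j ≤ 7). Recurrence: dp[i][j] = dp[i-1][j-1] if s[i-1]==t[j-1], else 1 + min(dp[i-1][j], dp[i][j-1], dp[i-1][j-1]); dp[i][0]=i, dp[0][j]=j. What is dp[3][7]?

5

   ''  C  C  G  A  A  G  C
''  0  1  2  3  4  5  6  7
 A  1  1  2  3  3  4  5  6
 G  2  2  2  2  3  4  4  5
 T  3  3  3  3  3  4  5  5
 T  4  4  4  4  4  4  5  6
 T  5  5  5  5  5  5  5  6
 A  6  6  6  6  5  5  6  6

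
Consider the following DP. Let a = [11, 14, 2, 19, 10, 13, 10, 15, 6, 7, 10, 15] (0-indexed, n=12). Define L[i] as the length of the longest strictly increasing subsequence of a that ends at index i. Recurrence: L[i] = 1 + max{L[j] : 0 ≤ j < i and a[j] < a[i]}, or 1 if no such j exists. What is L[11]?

   i    0    1    2    3    4    5    6    7    8    9   10   11
a[i]   11   14    2   19   10   13   10   15    6    7   10   15
L[i]    1    2    1    3    2    3    2    4    2    3    4    5

5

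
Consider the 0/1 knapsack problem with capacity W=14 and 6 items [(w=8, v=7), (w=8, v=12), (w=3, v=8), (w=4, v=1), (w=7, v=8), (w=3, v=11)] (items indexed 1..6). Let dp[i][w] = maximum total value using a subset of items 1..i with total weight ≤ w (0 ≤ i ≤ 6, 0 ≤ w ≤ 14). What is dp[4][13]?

i\w   0   1   2   3   4   5   6   7   8   9  10  11  12  13  14
  0   0   0   0   0   0   0   0   0   0   0   0   0   0   0   0
  1   0   0   0   0   0   0   0   0   7   7   7   7   7   7   7
  2   0   0   0   0   0   0   0   0  12  12  12  12  12  12  12
  3   0   0   0   8   8   8   8   8  12  12  12  20  20  20  20
  4   0   0   0   8   8   8   8   9  12  12  12  20  20  20  20
  5   0   0   0   8   8   8   8   9  12  12  16  20  20  20  20
  6   0   0   0  11  11  11  19  19  19  19  20  23  23  27  31

20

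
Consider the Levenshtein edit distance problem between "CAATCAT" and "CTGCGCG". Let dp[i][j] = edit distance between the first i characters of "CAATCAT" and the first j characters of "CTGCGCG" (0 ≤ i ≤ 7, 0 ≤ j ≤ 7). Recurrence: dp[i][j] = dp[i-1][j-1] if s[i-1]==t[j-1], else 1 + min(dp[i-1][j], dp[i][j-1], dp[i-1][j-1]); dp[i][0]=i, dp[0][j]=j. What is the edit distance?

   ''  C  T  G  C  G  C  G
''  0  1  2  3  4  5  6  7
 C  1  0  1  2  3  4  5  6
 A  2  1  1  2  3  4  5  6
 A  3  2  2  2  3  4  5  6
 T  4  3  2  3  3  4  5  6
 C  5  4  3  3  3  4  4  5
 A  6  5  4  4  4  4  5  5
 T  7  6  5  5  5  5  5  6

6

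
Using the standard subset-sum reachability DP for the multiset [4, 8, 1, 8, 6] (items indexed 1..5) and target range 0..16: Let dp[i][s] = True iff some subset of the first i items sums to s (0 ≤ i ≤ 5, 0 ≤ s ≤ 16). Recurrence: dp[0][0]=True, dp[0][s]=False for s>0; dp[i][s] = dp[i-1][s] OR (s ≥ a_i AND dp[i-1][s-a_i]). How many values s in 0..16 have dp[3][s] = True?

i\s   0   1   2   3   4   5   6   7   8   9  10  11  12  13  14  15  16
  0   T   F   F   F   F   F   F   F   F   F   F   F   F   F   F   F   F
  1   T   F   F   F   T   F   F   F   F   F   F   F   F   F   F   F   F
  2   T   F   F   F   T   F   F   F   T   F   F   F   T   F   F   F   F
  3   T   T   F   F   T   T   F   F   T   T   F   F   T   T   F   F   F
  4   T   T   F   F   T   T   F   F   T   T   F   F   T   T   F   F   T
  5   T   T   F   F   T   T   T   T   T   T   T   T   T   T   T   T   T

8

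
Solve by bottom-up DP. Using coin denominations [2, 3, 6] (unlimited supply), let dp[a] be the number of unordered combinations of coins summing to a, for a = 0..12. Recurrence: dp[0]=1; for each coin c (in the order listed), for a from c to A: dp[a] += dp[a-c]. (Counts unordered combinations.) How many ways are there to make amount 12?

6

after  coin     0     1     2     3     4     5     6     7     8     9    10    11    12
          2     1     0     1     0     1     0     1     0     1     0     1     0     1
          3     1     0     1     1     1     1     2     1     2     2     2     2     3
          6     1     0     1     1     1     1     3     1     3     3     3     3     6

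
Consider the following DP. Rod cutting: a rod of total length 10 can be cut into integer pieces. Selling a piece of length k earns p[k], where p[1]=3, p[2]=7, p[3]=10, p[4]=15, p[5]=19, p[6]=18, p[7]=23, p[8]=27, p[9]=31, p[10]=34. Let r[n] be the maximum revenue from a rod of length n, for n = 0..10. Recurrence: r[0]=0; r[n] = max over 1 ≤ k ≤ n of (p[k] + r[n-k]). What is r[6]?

   n    0    1    2    3    4    5    6    7    8    9   10
r[n]    0    3    7   10   15   19   22   26   30   34   38

22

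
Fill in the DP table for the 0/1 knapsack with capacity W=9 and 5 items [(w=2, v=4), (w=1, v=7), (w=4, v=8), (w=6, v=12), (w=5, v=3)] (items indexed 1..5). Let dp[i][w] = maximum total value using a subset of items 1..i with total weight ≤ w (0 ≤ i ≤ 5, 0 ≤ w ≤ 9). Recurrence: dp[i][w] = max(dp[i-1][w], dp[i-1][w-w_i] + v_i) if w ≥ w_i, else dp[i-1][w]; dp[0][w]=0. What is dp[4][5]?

15

i\w   0   1   2   3   4   5   6   7   8   9
  0   0   0   0   0   0   0   0   0   0   0
  1   0   0   4   4   4   4   4   4   4   4
  2   0   7   7  11  11  11  11  11  11  11
  3   0   7   7  11  11  15  15  19  19  19
  4   0   7   7  11  11  15  15  19  19  23
  5   0   7   7  11  11  15  15  19  19  23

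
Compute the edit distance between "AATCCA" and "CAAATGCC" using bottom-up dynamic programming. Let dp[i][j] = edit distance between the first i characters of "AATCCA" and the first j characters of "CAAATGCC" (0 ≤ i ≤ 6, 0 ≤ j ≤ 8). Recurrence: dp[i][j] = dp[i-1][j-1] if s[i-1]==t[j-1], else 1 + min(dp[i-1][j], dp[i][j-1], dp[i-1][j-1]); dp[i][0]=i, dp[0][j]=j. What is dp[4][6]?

   ''  C  A  A  A  T  G  C  C
''  0  1  2  3  4  5  6  7  8
 A  1  1  1  2  3  4  5  6  7
 A  2  2  1  1  2  3  4  5  6
 T  3  3  2  2  2  2  3  4  5
 C  4  3  3  3  3  3  3  3  4
 C  5  4  4  4  4  4  4  3  3
 A  6  5  4  4  4  5  5  4  4

3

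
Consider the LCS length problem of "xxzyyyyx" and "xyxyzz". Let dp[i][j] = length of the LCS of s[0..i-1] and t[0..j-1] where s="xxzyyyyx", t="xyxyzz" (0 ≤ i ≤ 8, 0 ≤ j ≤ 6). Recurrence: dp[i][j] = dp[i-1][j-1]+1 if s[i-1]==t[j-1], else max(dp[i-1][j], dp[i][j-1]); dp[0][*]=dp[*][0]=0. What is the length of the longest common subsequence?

3

   ''  x  y  x  y  z  z
''  0  0  0  0  0  0  0
 x  0  1  1  1  1  1  1
 x  0  1  1  2  2  2  2
 z  0  1  1  2  2  3  3
 y  0  1  2  2  3  3  3
 y  0  1  2  2  3  3  3
 y  0  1  2  2  3  3  3
 y  0  1  2  2  3  3  3
 x  0  1  2  3  3  3  3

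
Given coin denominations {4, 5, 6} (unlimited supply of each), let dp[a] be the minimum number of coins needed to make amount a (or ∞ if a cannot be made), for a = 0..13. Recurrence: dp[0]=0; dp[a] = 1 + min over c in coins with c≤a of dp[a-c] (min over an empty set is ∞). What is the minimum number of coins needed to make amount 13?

3

 a  0  1  2  3  4  5  6  7  8  9 10 11 12 13
dp  0  -  -  -  1  1  1  -  2  2  2  2  2  3
(- denotes ∞ / unreachable)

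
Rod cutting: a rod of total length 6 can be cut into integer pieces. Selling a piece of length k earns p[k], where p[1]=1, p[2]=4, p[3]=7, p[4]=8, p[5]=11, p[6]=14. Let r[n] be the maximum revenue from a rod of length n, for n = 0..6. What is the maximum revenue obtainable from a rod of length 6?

   n    0    1    2    3    4    5    6
r[n]    0    1    4    7    8   11   14

14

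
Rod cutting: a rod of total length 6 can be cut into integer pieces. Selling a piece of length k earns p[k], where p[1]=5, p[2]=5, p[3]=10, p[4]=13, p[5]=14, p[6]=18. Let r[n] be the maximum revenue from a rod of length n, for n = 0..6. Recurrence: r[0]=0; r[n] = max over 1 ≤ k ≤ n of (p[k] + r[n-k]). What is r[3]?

   n    0    1    2    3    4    5    6
r[n]    0    5   10   15   20   25   30

15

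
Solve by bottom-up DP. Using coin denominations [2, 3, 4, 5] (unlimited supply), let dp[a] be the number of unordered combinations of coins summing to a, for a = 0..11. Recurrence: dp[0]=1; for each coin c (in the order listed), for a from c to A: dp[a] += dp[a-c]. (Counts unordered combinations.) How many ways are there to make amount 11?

after  coin     0     1     2     3     4     5     6     7     8     9    10    11
          2     1     0     1     0     1     0     1     0     1     0     1     0
          3     1     0     1     1     1     1     2     1     2     2     2     2
          4     1     0     1     1     2     1     3     2     4     3     5     4
          5     1     0     1     1     2     2     3     3     5     5     7     7

7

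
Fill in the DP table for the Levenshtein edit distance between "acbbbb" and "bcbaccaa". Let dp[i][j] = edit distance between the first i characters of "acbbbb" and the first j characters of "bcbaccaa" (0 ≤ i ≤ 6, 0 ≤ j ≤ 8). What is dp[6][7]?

5

   ''  b  c  b  a  c  c  a  a
''  0  1  2  3  4  5  6  7  8
 a  1  1  2  3  3  4  5  6  7
 c  2  2  1  2  3  3  4  5  6
 b  3  2  2  1  2  3  4  5  6
 b  4  3  3  2  2  3  4  5  6
 b  5  4  4  3  3  3  4  5  6
 b  6  5  5  4  4  4  4  5  6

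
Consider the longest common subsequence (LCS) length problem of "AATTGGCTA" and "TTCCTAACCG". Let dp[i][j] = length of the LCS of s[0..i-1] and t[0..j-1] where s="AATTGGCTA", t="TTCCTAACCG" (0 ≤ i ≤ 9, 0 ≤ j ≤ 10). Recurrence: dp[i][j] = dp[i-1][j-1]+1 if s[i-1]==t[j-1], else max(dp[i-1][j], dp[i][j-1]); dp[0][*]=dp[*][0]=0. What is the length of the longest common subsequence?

   ''  T  T  C  C  T  A  A  C  C  G
''  0  0  0  0  0  0  0  0  0  0  0
 A  0  0  0  0  0  0  1  1  1  1  1
 A  0  0  0  0  0  0  1  2  2  2  2
 T  0  1  1  1  1  1  1  2  2  2  2
 T  0  1  2  2  2  2  2  2  2  2  2
 G  0  1  2  2  2  2  2  2  2  2  3
 G  0  1  2  2  2  2  2  2  2  2  3
 C  0  1  2  3  3  3  3  3  3  3  3
 T  0  1  2  3  3  4  4  4  4  4  4
 A  0  1  2  3  3  4  5  5  5  5  5

5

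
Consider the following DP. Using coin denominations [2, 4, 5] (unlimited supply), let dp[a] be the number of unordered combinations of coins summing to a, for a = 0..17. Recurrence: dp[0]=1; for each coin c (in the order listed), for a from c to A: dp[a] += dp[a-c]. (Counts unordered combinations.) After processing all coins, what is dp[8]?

3

after  coin     0     1     2     3     4     5     6     7     8     9    10    11    12    13    14    15    16    17
          2     1     0     1     0     1     0     1     0     1     0     1     0     1     0     1     0     1     0
          4     1     0     1     0     2     0     2     0     3     0     3     0     4     0     4     0     5     0
          5     1     0     1     0     2     1     2     1     3     2     4     2     5     3     6     4     7     5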